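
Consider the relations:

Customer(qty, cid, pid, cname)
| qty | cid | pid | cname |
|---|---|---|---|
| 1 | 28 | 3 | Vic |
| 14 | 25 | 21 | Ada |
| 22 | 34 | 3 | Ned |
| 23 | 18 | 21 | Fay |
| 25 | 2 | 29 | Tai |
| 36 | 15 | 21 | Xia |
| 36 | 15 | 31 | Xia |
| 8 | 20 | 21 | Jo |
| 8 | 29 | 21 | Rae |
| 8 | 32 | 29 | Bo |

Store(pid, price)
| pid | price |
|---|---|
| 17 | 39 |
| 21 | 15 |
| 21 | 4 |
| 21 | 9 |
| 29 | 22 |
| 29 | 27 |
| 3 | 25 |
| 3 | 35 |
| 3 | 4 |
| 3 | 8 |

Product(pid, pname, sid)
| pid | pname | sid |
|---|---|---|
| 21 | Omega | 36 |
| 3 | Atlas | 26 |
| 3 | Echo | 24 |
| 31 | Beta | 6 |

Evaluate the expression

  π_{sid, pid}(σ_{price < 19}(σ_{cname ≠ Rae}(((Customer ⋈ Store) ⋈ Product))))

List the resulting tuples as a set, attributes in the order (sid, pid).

Joining Customer and Store on pid yields {(1, 28, 3, Vic, 25), (1, 28, 3, Vic, 35), (1, 28, 3, Vic, 4), (1, 28, 3, Vic, 8), (14, 25, 21, Ada, 15), (14, 25, 21, Ada, 4), (14, 25, 21, Ada, 9), (22, 34, 3, Ned, 25), (22, 34, 3, Ned, 35), (22, 34, 3, Ned, 4), (22, 34, 3, Ned, 8), (23, 18, 21, Fay, 15), (23, 18, 21, Fay, 4), (23, 18, 21, Fay, 9), (25, 2, 29, Tai, 22), (25, 2, 29, Tai, 27), (36, 15, 21, Xia, 15), (36, 15, 21, Xia, 4), (36, 15, 21, Xia, 9), (8, 20, 21, Jo, 15), (8, 20, 21, Jo, 4), (8, 20, 21, Jo, 9), (8, 29, 21, Rae, 15), (8, 29, 21, Rae, 4), (8, 29, 21, Rae, 9), (8, 32, 29, Bo, 22), (8, 32, 29, Bo, 27)}.
Joining (Customer ⋈ Store) and Product on pid yields {(1, 28, 3, Vic, 25, Atlas, 26), (1, 28, 3, Vic, 25, Echo, 24), (1, 28, 3, Vic, 35, Atlas, 26), (1, 28, 3, Vic, 35, Echo, 24), (1, 28, 3, Vic, 4, Atlas, 26), (1, 28, 3, Vic, 4, Echo, 24), (1, 28, 3, Vic, 8, Atlas, 26), (1, 28, 3, Vic, 8, Echo, 24), (14, 25, 21, Ada, 15, Omega, 36), (14, 25, 21, Ada, 4, Omega, 36), (14, 25, 21, Ada, 9, Omega, 36), (22, 34, 3, Ned, 25, Atlas, 26), (22, 34, 3, Ned, 25, Echo, 24), (22, 34, 3, Ned, 35, Atlas, 26), (22, 34, 3, Ned, 35, Echo, 24), (22, 34, 3, Ned, 4, Atlas, 26), (22, 34, 3, Ned, 4, Echo, 24), (22, 34, 3, Ned, 8, Atlas, 26), (22, 34, 3, Ned, 8, Echo, 24), (23, 18, 21, Fay, 15, Omega, 36), (23, 18, 21, Fay, 4, Omega, 36), (23, 18, 21, Fay, 9, Omega, 36), (36, 15, 21, Xia, 15, Omega, 36), (36, 15, 21, Xia, 4, Omega, 36), (36, 15, 21, Xia, 9, Omega, 36), (8, 20, 21, Jo, 15, Omega, 36), (8, 20, 21, Jo, 4, Omega, 36), (8, 20, 21, Jo, 9, Omega, 36), (8, 29, 21, Rae, 15, Omega, 36), (8, 29, 21, Rae, 4, Omega, 36), (8, 29, 21, Rae, 9, Omega, 36)}.
Selection cname ≠ Rae: {(1, 28, 3, Vic, 25, Atlas, 26), (1, 28, 3, Vic, 25, Echo, 24), (1, 28, 3, Vic, 35, Atlas, 26), (1, 28, 3, Vic, 35, Echo, 24), (1, 28, 3, Vic, 4, Atlas, 26), (1, 28, 3, Vic, 4, Echo, 24), (1, 28, 3, Vic, 8, Atlas, 26), (1, 28, 3, Vic, 8, Echo, 24), (14, 25, 21, Ada, 15, Omega, 36), (14, 25, 21, Ada, 4, Omega, 36), (14, 25, 21, Ada, 9, Omega, 36), (22, 34, 3, Ned, 25, Atlas, 26), (22, 34, 3, Ned, 25, Echo, 24), (22, 34, 3, Ned, 35, Atlas, 26), (22, 34, 3, Ned, 35, Echo, 24), (22, 34, 3, Ned, 4, Atlas, 26), (22, 34, 3, Ned, 4, Echo, 24), (22, 34, 3, Ned, 8, Atlas, 26), (22, 34, 3, Ned, 8, Echo, 24), (23, 18, 21, Fay, 15, Omega, 36), (23, 18, 21, Fay, 4, Omega, 36), (23, 18, 21, Fay, 9, Omega, 36), (36, 15, 21, Xia, 15, Omega, 36), (36, 15, 21, Xia, 4, Omega, 36), (36, 15, 21, Xia, 9, Omega, 36), (8, 20, 21, Jo, 15, Omega, 36), (8, 20, 21, Jo, 4, Omega, 36), (8, 20, 21, Jo, 9, Omega, 36)}
Selection price < 19: {(1, 28, 3, Vic, 4, Atlas, 26), (1, 28, 3, Vic, 4, Echo, 24), (1, 28, 3, Vic, 8, Atlas, 26), (1, 28, 3, Vic, 8, Echo, 24), (14, 25, 21, Ada, 15, Omega, 36), (14, 25, 21, Ada, 4, Omega, 36), (14, 25, 21, Ada, 9, Omega, 36), (22, 34, 3, Ned, 4, Atlas, 26), (22, 34, 3, Ned, 4, Echo, 24), (22, 34, 3, Ned, 8, Atlas, 26), (22, 34, 3, Ned, 8, Echo, 24), (23, 18, 21, Fay, 15, Omega, 36), (23, 18, 21, Fay, 4, Omega, 36), (23, 18, 21, Fay, 9, Omega, 36), (36, 15, 21, Xia, 15, Omega, 36), (36, 15, 21, Xia, 4, Omega, 36), (36, 15, 21, Xia, 9, Omega, 36), (8, 20, 21, Jo, 15, Omega, 36), (8, 20, 21, Jo, 4, Omega, 36), (8, 20, 21, Jo, 9, Omega, 36)}
Keep only column(s) sid, pid (17 duplicate(s) eliminated): {(24, 3), (26, 3), (36, 21)}

{(24, 3), (26, 3), (36, 21)}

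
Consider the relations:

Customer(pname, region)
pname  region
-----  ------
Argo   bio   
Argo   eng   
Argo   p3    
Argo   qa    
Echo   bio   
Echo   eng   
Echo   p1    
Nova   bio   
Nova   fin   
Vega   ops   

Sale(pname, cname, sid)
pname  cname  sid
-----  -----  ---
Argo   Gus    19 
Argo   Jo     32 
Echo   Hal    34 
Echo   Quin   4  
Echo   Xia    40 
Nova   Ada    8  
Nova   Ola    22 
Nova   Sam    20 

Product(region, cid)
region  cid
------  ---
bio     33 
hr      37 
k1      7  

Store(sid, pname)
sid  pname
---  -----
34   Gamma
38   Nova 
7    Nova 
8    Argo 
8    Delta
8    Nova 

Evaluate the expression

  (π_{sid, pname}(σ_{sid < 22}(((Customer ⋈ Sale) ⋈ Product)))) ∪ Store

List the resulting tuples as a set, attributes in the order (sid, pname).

{(19, Argo), (20, Nova), (34, Gamma), (38, Nova), (4, Echo), (7, Nova), (8, Argo), (8, Delta), (8, Nova)}

Natural join on pname: {(Argo, bio, Gus, 19), (Argo, bio, Jo, 32), (Argo, eng, Gus, 19), (Argo, eng, Jo, 32), (Argo, p3, Gus, 19), (Argo, p3, Jo, 32), (Argo, qa, Gus, 19), (Argo, qa, Jo, 32), (Echo, bio, Hal, 34), (Echo, bio, Quin, 4), (Echo, bio, Xia, 40), (Echo, eng, Hal, 34), (Echo, eng, Quin, 4), (Echo, eng, Xia, 40), (Echo, p1, Hal, 34), (Echo, p1, Quin, 4), (Echo, p1, Xia, 40), (Nova, bio, Ada, 8), (Nova, bio, Ola, 22), (Nova, bio, Sam, 20), (Nova, fin, Ada, 8), (Nova, fin, Ola, 22), (Nova, fin, Sam, 20)}
Natural join on region: {(Argo, bio, Gus, 19, 33), (Argo, bio, Jo, 32, 33), (Echo, bio, Hal, 34, 33), (Echo, bio, Quin, 4, 33), (Echo, bio, Xia, 40, 33), (Nova, bio, Ada, 8, 33), (Nova, bio, Ola, 22, 33), (Nova, bio, Sam, 20, 33)}
Selection sid < 22: {(Argo, bio, Gus, 19, 33), (Echo, bio, Quin, 4, 33), (Nova, bio, Ada, 8, 33), (Nova, bio, Sam, 20, 33)}
Projecting to sid, pname: {(19, Argo), (20, Nova), (4, Echo), (8, Nova)}
Union: {(19, Argo), (20, Nova), (4, Echo), (8, Nova)} with {(34, Gamma), (38, Nova), (7, Nova), (8, Argo), (8, Delta), (8, Nova)} → {(19, Argo), (20, Nova), (34, Gamma), (38, Nova), (4, Echo), (7, Nova), (8, Argo), (8, Delta), (8, Nova)}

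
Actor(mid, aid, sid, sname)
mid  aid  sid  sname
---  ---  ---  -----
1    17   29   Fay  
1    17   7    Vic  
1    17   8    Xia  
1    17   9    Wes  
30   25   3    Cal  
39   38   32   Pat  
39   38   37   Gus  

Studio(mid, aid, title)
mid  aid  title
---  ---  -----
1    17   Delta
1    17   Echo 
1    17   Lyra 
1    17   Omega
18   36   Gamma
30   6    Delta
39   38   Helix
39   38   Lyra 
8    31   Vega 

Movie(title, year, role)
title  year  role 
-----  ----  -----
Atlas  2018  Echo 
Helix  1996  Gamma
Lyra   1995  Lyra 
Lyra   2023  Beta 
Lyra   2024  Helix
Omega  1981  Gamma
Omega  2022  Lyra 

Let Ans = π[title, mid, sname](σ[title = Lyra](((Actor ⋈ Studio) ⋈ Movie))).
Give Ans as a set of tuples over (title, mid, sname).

{(Lyra, 1, Fay), (Lyra, 1, Vic), (Lyra, 1, Wes), (Lyra, 1, Xia), (Lyra, 39, Gus), (Lyra, 39, Pat)}

Joining Actor and Studio on mid, aid yields {(1, 17, 29, Fay, Delta), (1, 17, 29, Fay, Echo), (1, 17, 29, Fay, Lyra), (1, 17, 29, Fay, Omega), (1, 17, 7, Vic, Delta), (1, 17, 7, Vic, Echo), (1, 17, 7, Vic, Lyra), (1, 17, 7, Vic, Omega), (1, 17, 8, Xia, Delta), (1, 17, 8, Xia, Echo), (1, 17, 8, Xia, Lyra), (1, 17, 8, Xia, Omega), (1, 17, 9, Wes, Delta), (1, 17, 9, Wes, Echo), (1, 17, 9, Wes, Lyra), (1, 17, 9, Wes, Omega), (39, 38, 32, Pat, Helix), (39, 38, 32, Pat, Lyra), (39, 38, 37, Gus, Helix), (39, 38, 37, Gus, Lyra)}.
Joining (Actor ⋈ Studio) and Movie on title yields {(1, 17, 29, Fay, Lyra, 1995, Lyra), (1, 17, 29, Fay, Lyra, 2023, Beta), (1, 17, 29, Fay, Lyra, 2024, Helix), (1, 17, 29, Fay, Omega, 1981, Gamma), (1, 17, 29, Fay, Omega, 2022, Lyra), (1, 17, 7, Vic, Lyra, 1995, Lyra), (1, 17, 7, Vic, Lyra, 2023, Beta), (1, 17, 7, Vic, Lyra, 2024, Helix), (1, 17, 7, Vic, Omega, 1981, Gamma), (1, 17, 7, Vic, Omega, 2022, Lyra), (1, 17, 8, Xia, Lyra, 1995, Lyra), (1, 17, 8, Xia, Lyra, 2023, Beta), (1, 17, 8, Xia, Lyra, 2024, Helix), (1, 17, 8, Xia, Omega, 1981, Gamma), (1, 17, 8, Xia, Omega, 2022, Lyra), (1, 17, 9, Wes, Lyra, 1995, Lyra), (1, 17, 9, Wes, Lyra, 2023, Beta), (1, 17, 9, Wes, Lyra, 2024, Helix), (1, 17, 9, Wes, Omega, 1981, Gamma), (1, 17, 9, Wes, Omega, 2022, Lyra), (39, 38, 32, Pat, Helix, 1996, Gamma), (39, 38, 32, Pat, Lyra, 1995, Lyra), (39, 38, 32, Pat, Lyra, 2023, Beta), (39, 38, 32, Pat, Lyra, 2024, Helix), (39, 38, 37, Gus, Helix, 1996, Gamma), (39, 38, 37, Gus, Lyra, 1995, Lyra), (39, 38, 37, Gus, Lyra, 2023, Beta), (39, 38, 37, Gus, Lyra, 2024, Helix)}.
Filtering on title = Lyra leaves {(1, 17, 29, Fay, Lyra, 1995, Lyra), (1, 17, 29, Fay, Lyra, 2023, Beta), (1, 17, 29, Fay, Lyra, 2024, Helix), (1, 17, 7, Vic, Lyra, 1995, Lyra), (1, 17, 7, Vic, Lyra, 2023, Beta), (1, 17, 7, Vic, Lyra, 2024, Helix), (1, 17, 8, Xia, Lyra, 1995, Lyra), (1, 17, 8, Xia, Lyra, 2023, Beta), (1, 17, 8, Xia, Lyra, 2024, Helix), (1, 17, 9, Wes, Lyra, 1995, Lyra), (1, 17, 9, Wes, Lyra, 2023, Beta), (1, 17, 9, Wes, Lyra, 2024, Helix), (39, 38, 32, Pat, Lyra, 1995, Lyra), (39, 38, 32, Pat, Lyra, 2023, Beta), (39, 38, 32, Pat, Lyra, 2024, Helix), (39, 38, 37, Gus, Lyra, 1995, Lyra), (39, 38, 37, Gus, Lyra, 2023, Beta), (39, 38, 37, Gus, Lyra, 2024, Helix)}.
π[title, mid, sname]: project onto (title, mid, sname) (12 duplicate(s) eliminated) → {(Lyra, 1, Fay), (Lyra, 1, Vic), (Lyra, 1, Wes), (Lyra, 1, Xia), (Lyra, 39, Gus), (Lyra, 39, Pat)}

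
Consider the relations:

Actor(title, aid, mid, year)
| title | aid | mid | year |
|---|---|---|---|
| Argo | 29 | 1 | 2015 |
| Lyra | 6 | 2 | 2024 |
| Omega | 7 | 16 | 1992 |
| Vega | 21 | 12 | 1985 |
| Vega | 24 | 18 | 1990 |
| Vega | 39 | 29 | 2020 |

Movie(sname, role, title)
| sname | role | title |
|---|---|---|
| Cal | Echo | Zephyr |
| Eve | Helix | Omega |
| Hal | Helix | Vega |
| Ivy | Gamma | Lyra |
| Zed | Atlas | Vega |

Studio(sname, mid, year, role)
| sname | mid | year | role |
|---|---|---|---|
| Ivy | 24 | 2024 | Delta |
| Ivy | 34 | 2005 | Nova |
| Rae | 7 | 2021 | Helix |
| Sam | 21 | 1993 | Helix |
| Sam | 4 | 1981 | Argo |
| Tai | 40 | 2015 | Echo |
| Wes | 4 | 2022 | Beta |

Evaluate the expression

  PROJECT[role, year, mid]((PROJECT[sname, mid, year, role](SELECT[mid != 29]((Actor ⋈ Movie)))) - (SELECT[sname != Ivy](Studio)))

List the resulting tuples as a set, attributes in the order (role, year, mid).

{(Atlas, 1985, 12), (Atlas, 1990, 18), (Gamma, 2024, 2), (Helix, 1985, 12), (Helix, 1990, 18), (Helix, 1992, 16)}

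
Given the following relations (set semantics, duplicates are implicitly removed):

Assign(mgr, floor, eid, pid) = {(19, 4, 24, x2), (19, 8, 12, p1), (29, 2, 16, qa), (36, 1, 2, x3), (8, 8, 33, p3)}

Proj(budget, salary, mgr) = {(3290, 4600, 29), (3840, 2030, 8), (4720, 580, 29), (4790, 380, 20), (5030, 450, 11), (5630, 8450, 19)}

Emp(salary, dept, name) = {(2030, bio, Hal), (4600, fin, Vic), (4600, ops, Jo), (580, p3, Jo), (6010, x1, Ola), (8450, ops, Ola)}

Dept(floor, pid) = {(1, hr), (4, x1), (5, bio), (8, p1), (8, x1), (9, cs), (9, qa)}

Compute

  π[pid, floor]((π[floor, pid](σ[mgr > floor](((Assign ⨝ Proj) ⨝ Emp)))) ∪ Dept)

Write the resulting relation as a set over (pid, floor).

Assign ⋈ Proj (natural join on mgr): {(19, 4, 24, x2, 5630, 8450), (19, 8, 12, p1, 5630, 8450), (29, 2, 16, qa, 3290, 4600), (29, 2, 16, qa, 4720, 580), (8, 8, 33, p3, 3840, 2030)}
(Assign ⨝ Proj) ⋈ Emp (natural join on salary): {(19, 4, 24, x2, 5630, 8450, ops, Ola), (19, 8, 12, p1, 5630, 8450, ops, Ola), (29, 2, 16, qa, 3290, 4600, fin, Vic), (29, 2, 16, qa, 3290, 4600, ops, Jo), (29, 2, 16, qa, 4720, 580, p3, Jo), (8, 8, 33, p3, 3840, 2030, bio, Hal)}
Filtering on mgr > floor leaves {(19, 4, 24, x2, 5630, 8450, ops, Ola), (19, 8, 12, p1, 5630, 8450, ops, Ola), (29, 2, 16, qa, 3290, 4600, fin, Vic), (29, 2, 16, qa, 3290, 4600, ops, Jo), (29, 2, 16, qa, 4720, 580, p3, Jo)}.
π_{floor, pid} gives {(2, qa), (4, x2), (8, p1)} (2 duplicate(s) eliminated).
Taking the union: {(1, hr), (2, qa), (4, x1), (4, x2), (5, bio), (8, p1), (8, x1), (9, cs), (9, qa)}
π_{pid, floor} gives {(bio, 5), (cs, 9), (hr, 1), (p1, 8), (qa, 2), (qa, 9), (x1, 4), (x1, 8), (x2, 4)}.

{(bio, 5), (cs, 9), (hr, 1), (p1, 8), (qa, 2), (qa, 9), (x1, 4), (x1, 8), (x2, 4)}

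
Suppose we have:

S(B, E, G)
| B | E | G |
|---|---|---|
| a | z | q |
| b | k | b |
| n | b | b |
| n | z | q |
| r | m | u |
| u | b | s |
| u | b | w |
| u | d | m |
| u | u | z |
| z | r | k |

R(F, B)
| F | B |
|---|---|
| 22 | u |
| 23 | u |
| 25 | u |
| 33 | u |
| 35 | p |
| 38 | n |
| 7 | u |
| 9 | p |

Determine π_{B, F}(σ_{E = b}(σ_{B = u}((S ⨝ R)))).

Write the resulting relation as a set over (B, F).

{(u, 22), (u, 23), (u, 25), (u, 33), (u, 7)}

S ⋈ R (natural join on B): {(n, b, b, 38), (n, z, q, 38), (u, b, s, 22), (u, b, s, 23), (u, b, s, 25), (u, b, s, 33), (u, b, s, 7), (u, b, w, 22), (u, b, w, 23), (u, b, w, 25), (u, b, w, 33), (u, b, w, 7), (u, d, m, 22), (u, d, m, 23), (u, d, m, 25), (u, d, m, 33), (u, d, m, 7), (u, u, z, 22), (u, u, z, 23), (u, u, z, 25), (u, u, z, 33), (u, u, z, 7)}
σ[B = u]: keep tuples satisfying B = u → {(u, b, s, 22), (u, b, s, 23), (u, b, s, 25), (u, b, s, 33), (u, b, s, 7), (u, b, w, 22), (u, b, w, 23), (u, b, w, 25), (u, b, w, 33), (u, b, w, 7), (u, d, m, 22), (u, d, m, 23), (u, d, m, 25), (u, d, m, 33), (u, d, m, 7), (u, u, z, 22), (u, u, z, 23), (u, u, z, 25), (u, u, z, 33), (u, u, z, 7)}
σ[E = b]: keep tuples satisfying E = b → {(u, b, s, 22), (u, b, s, 23), (u, b, s, 25), (u, b, s, 33), (u, b, s, 7), (u, b, w, 22), (u, b, w, 23), (u, b, w, 25), (u, b, w, 33), (u, b, w, 7)}
Projecting to B, F (5 duplicate(s) eliminated): {(u, 22), (u, 23), (u, 25), (u, 33), (u, 7)}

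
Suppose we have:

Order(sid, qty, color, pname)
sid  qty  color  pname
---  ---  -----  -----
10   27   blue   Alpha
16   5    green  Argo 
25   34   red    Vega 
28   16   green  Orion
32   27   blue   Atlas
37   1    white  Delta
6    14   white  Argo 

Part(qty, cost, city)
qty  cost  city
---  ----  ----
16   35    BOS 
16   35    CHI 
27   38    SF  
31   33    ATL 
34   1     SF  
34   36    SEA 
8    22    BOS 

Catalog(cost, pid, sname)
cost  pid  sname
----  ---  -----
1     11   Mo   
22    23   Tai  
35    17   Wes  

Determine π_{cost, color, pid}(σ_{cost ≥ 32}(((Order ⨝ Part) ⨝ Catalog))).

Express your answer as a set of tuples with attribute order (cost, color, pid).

{(35, green, 17)}

Natural join on qty: {(10, 27, blue, Alpha, 38, SF), (25, 34, red, Vega, 1, SF), (25, 34, red, Vega, 36, SEA), (28, 16, green, Orion, 35, BOS), (28, 16, green, Orion, 35, CHI), (32, 27, blue, Atlas, 38, SF)}
Natural join on cost: {(25, 34, red, Vega, 1, SF, 11, Mo), (28, 16, green, Orion, 35, BOS, 17, Wes), (28, 16, green, Orion, 35, CHI, 17, Wes)}
Filtering on cost ≥ 32 leaves {(28, 16, green, Orion, 35, BOS, 17, Wes), (28, 16, green, Orion, 35, CHI, 17, Wes)}.
π_{cost, color, pid} gives {(35, green, 17)} (1 duplicate(s) eliminated).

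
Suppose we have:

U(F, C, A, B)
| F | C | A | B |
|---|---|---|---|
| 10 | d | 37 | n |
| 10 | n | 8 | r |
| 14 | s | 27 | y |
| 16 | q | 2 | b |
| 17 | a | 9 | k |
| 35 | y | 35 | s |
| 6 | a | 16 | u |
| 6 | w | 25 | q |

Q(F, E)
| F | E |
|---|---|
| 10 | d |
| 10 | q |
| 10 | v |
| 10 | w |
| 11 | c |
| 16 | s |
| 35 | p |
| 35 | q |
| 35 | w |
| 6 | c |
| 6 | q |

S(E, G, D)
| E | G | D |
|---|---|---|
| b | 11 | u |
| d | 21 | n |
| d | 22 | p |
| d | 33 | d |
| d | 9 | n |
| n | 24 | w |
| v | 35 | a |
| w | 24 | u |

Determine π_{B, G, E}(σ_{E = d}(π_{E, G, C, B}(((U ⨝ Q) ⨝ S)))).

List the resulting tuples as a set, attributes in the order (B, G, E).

Natural join on F: {(10, d, 37, n, d), (10, d, 37, n, q), (10, d, 37, n, v), (10, d, 37, n, w), (10, n, 8, r, d), (10, n, 8, r, q), (10, n, 8, r, v), (10, n, 8, r, w), (16, q, 2, b, s), (35, y, 35, s, p), (35, y, 35, s, q), (35, y, 35, s, w), (6, a, 16, u, c), (6, a, 16, u, q), (6, w, 25, q, c), (6, w, 25, q, q)}
Natural join on E: {(10, d, 37, n, d, 21, n), (10, d, 37, n, d, 22, p), (10, d, 37, n, d, 33, d), (10, d, 37, n, d, 9, n), (10, d, 37, n, v, 35, a), (10, d, 37, n, w, 24, u), (10, n, 8, r, d, 21, n), (10, n, 8, r, d, 22, p), (10, n, 8, r, d, 33, d), (10, n, 8, r, d, 9, n), (10, n, 8, r, v, 35, a), (10, n, 8, r, w, 24, u), (35, y, 35, s, w, 24, u)}
Projecting to E, G, C, B: {(d, 21, d, n), (d, 21, n, r), (d, 22, d, n), (d, 22, n, r), (d, 33, d, n), (d, 33, n, r), (d, 9, d, n), (d, 9, n, r), (v, 35, d, n), (v, 35, n, r), (w, 24, d, n), (w, 24, n, r), (w, 24, y, s)}
σ[E = d]: keep tuples satisfying E = d → {(d, 21, d, n), (d, 21, n, r), (d, 22, d, n), (d, 22, n, r), (d, 33, d, n), (d, 33, n, r), (d, 9, d, n), (d, 9, n, r)}
Projecting to B, G, E: {(n, 21, d), (n, 22, d), (n, 33, d), (n, 9, d), (r, 21, d), (r, 22, d), (r, 33, d), (r, 9, d)}

{(n, 21, d), (n, 22, d), (n, 33, d), (n, 9, d), (r, 21, d), (r, 22, d), (r, 33, d), (r, 9, d)}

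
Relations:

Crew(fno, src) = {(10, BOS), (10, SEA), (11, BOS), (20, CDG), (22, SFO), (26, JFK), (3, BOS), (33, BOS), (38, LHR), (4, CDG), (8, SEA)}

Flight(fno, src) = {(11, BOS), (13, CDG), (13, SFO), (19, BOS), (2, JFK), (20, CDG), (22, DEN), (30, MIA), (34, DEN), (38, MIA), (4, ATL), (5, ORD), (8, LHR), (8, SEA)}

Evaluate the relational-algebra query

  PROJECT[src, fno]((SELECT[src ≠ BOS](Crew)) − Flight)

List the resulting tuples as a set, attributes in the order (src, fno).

{(CDG, 4), (JFK, 26), (LHR, 38), (SEA, 10), (SFO, 22)}

Selection src ≠ BOS: {(10, SEA), (20, CDG), (22, SFO), (26, JFK), (38, LHR), (4, CDG), (8, SEA)}
Taking the difference: {(10, SEA), (22, SFO), (26, JFK), (38, LHR), (4, CDG)}
Keep only column(s) src, fno: {(CDG, 4), (JFK, 26), (LHR, 38), (SEA, 10), (SFO, 22)}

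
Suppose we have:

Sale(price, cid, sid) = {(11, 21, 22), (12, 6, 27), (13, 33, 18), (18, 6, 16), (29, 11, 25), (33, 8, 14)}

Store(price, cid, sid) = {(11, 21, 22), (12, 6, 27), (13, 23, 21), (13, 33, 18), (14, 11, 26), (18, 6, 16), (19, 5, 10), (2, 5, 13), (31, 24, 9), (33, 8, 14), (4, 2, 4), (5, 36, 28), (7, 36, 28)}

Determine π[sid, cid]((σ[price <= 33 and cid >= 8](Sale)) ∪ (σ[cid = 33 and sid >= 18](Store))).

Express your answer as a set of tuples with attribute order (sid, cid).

{(14, 8), (18, 33), (22, 21), (25, 11)}

σ[price <= 33 and cid >= 8]: keep tuples satisfying price <= 33 and cid >= 8 → {(11, 21, 22), (13, 33, 18), (29, 11, 25), (33, 8, 14)}
σ[cid = 33 and sid >= 18]: keep tuples satisfying cid = 33 and sid >= 18 → {(13, 33, 18)}
Taking the union: {(11, 21, 22), (13, 33, 18), (29, 11, 25), (33, 8, 14)}
Keep only column(s) sid, cid: {(14, 8), (18, 33), (22, 21), (25, 11)}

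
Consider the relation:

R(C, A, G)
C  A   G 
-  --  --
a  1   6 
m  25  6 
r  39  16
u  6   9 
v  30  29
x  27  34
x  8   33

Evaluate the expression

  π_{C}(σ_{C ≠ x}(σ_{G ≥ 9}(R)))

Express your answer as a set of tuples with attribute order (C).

Selection G ≥ 9: {(r, 39, 16), (u, 6, 9), (v, 30, 29), (x, 27, 34), (x, 8, 33)}
Selection C ≠ x: {(r, 39, 16), (u, 6, 9), (v, 30, 29)}
π_{C} gives {r, u, v}.

{r, u, v}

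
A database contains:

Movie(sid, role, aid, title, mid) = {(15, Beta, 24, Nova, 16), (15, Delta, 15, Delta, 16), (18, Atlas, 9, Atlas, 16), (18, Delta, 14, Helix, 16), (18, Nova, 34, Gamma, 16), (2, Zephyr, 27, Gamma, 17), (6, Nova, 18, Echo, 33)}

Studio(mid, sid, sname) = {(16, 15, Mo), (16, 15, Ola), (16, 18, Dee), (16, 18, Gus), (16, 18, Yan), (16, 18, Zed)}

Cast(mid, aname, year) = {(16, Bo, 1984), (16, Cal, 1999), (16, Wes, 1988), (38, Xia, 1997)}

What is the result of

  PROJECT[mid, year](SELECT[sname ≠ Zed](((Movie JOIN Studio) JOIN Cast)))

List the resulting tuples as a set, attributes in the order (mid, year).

{(16, 1984), (16, 1988), (16, 1999)}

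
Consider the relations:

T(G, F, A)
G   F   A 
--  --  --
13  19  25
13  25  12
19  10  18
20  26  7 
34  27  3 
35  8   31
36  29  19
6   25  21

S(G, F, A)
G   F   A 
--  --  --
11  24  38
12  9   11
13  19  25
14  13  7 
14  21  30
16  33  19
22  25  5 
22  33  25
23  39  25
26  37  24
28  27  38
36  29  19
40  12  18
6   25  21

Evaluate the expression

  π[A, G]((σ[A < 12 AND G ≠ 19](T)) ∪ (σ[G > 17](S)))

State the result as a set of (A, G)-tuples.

{(18, 40), (19, 36), (24, 26), (25, 22), (25, 23), (3, 34), (38, 28), (5, 22), (7, 20)}

σ[A < 12 AND G ≠ 19]: keep tuples satisfying A < 12 AND G ≠ 19 → {(20, 26, 7), (34, 27, 3)}
σ[G > 17]: keep tuples satisfying G > 17 → {(22, 25, 5), (22, 33, 25), (23, 39, 25), (26, 37, 24), (28, 27, 38), (36, 29, 19), (40, 12, 18)}
Taking the union: {(20, 26, 7), (22, 25, 5), (22, 33, 25), (23, 39, 25), (26, 37, 24), (28, 27, 38), (34, 27, 3), (36, 29, 19), (40, 12, 18)}
Keep only column(s) A, G: {(18, 40), (19, 36), (24, 26), (25, 22), (25, 23), (3, 34), (38, 28), (5, 22), (7, 20)}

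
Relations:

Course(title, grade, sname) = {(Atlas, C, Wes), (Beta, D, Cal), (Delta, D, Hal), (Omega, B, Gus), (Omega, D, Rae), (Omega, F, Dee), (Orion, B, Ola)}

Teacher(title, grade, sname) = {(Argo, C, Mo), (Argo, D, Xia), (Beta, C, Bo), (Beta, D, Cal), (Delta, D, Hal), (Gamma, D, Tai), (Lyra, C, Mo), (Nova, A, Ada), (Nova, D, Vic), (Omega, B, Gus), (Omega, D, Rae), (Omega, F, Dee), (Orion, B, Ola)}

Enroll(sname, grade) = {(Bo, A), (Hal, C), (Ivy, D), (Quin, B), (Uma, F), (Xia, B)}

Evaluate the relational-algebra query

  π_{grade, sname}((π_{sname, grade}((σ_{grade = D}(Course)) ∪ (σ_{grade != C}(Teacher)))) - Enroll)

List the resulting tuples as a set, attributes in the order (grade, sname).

{(A, Ada), (B, Gus), (B, Ola), (D, Cal), (D, Hal), (D, Rae), (D, Tai), (D, Vic), (D, Xia), (F, Dee)}

Selection grade = D: {(Beta, D, Cal), (Delta, D, Hal), (Omega, D, Rae)}
Selection grade != C: {(Argo, D, Xia), (Beta, D, Cal), (Delta, D, Hal), (Gamma, D, Tai), (Nova, A, Ada), (Nova, D, Vic), (Omega, B, Gus), (Omega, D, Rae), (Omega, F, Dee), (Orion, B, Ola)}
Taking the union: {(Argo, D, Xia), (Beta, D, Cal), (Delta, D, Hal), (Gamma, D, Tai), (Nova, A, Ada), (Nova, D, Vic), (Omega, B, Gus), (Omega, D, Rae), (Omega, F, Dee), (Orion, B, Ola)}
π_{sname, grade} gives {(Ada, A), (Cal, D), (Dee, F), (Gus, B), (Hal, D), (Ola, B), (Rae, D), (Tai, D), (Vic, D), (Xia, D)}.
Taking the difference: {(Ada, A), (Cal, D), (Dee, F), (Gus, B), (Hal, D), (Ola, B), (Rae, D), (Tai, D), (Vic, D), (Xia, D)}
π_{grade, sname} gives {(A, Ada), (B, Gus), (B, Ola), (D, Cal), (D, Hal), (D, Rae), (D, Tai), (D, Vic), (D, Xia), (F, Dee)}.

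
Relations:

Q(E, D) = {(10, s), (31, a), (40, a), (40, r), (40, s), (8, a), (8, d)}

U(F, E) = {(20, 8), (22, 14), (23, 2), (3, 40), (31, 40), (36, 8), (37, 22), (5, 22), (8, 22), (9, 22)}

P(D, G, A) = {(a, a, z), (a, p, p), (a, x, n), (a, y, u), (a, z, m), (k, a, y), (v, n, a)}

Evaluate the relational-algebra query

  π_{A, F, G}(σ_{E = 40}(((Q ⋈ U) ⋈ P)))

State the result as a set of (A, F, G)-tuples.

Joining Q and U on E yields {(40, a, 3), (40, a, 31), (40, r, 3), (40, r, 31), (40, s, 3), (40, s, 31), (8, a, 20), (8, a, 36), (8, d, 20), (8, d, 36)}.
Joining (Q ⋈ U) and P on D yields {(40, a, 3, a, z), (40, a, 3, p, p), (40, a, 3, x, n), (40, a, 3, y, u), (40, a, 3, z, m), (40, a, 31, a, z), (40, a, 31, p, p), (40, a, 31, x, n), (40, a, 31, y, u), (40, a, 31, z, m), (8, a, 20, a, z), (8, a, 20, p, p), (8, a, 20, x, n), (8, a, 20, y, u), (8, a, 20, z, m), (8, a, 36, a, z), (8, a, 36, p, p), (8, a, 36, x, n), (8, a, 36, y, u), (8, a, 36, z, m)}.
Selection E = 40: {(40, a, 3, a, z), (40, a, 3, p, p), (40, a, 3, x, n), (40, a, 3, y, u), (40, a, 3, z, m), (40, a, 31, a, z), (40, a, 31, p, p), (40, a, 31, x, n), (40, a, 31, y, u), (40, a, 31, z, m)}
Projecting to A, F, G: {(m, 3, z), (m, 31, z), (n, 3, x), (n, 31, x), (p, 3, p), (p, 31, p), (u, 3, y), (u, 31, y), (z, 3, a), (z, 31, a)}

{(m, 3, z), (m, 31, z), (n, 3, x), (n, 31, x), (p, 3, p), (p, 31, p), (u, 3, y), (u, 31, y), (z, 3, a), (z, 31, a)}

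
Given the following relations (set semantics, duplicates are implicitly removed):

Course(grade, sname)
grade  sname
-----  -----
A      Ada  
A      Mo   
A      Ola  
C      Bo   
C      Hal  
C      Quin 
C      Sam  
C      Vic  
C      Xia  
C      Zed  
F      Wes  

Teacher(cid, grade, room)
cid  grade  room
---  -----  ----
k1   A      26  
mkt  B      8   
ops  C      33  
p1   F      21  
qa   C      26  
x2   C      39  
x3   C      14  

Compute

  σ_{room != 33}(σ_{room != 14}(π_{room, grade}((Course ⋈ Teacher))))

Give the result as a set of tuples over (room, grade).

{(21, F), (26, A), (26, C), (39, C)}

Joining Course and Teacher on grade yields {(A, Ada, k1, 26), (A, Mo, k1, 26), (A, Ola, k1, 26), (C, Bo, ops, 33), (C, Bo, qa, 26), (C, Bo, x2, 39), (C, Bo, x3, 14), (C, Hal, ops, 33), (C, Hal, qa, 26), (C, Hal, x2, 39), (C, Hal, x3, 14), (C, Quin, ops, 33), (C, Quin, qa, 26), (C, Quin, x2, 39), (C, Quin, x3, 14), (C, Sam, ops, 33), (C, Sam, qa, 26), (C, Sam, x2, 39), (C, Sam, x3, 14), (C, Vic, ops, 33), (C, Vic, qa, 26), (C, Vic, x2, 39), (C, Vic, x3, 14), (C, Xia, ops, 33), (C, Xia, qa, 26), (C, Xia, x2, 39), (C, Xia, x3, 14), (C, Zed, ops, 33), (C, Zed, qa, 26), (C, Zed, x2, 39), (C, Zed, x3, 14), (F, Wes, p1, 21)}.
Keep only column(s) room, grade (26 duplicate(s) eliminated): {(14, C), (21, F), (26, A), (26, C), (33, C), (39, C)}
Apply σ_{room != 14}; surviving tuples: {(21, F), (26, A), (26, C), (33, C), (39, C)}
Apply σ_{room != 33}; surviving tuples: {(21, F), (26, A), (26, C), (39, C)}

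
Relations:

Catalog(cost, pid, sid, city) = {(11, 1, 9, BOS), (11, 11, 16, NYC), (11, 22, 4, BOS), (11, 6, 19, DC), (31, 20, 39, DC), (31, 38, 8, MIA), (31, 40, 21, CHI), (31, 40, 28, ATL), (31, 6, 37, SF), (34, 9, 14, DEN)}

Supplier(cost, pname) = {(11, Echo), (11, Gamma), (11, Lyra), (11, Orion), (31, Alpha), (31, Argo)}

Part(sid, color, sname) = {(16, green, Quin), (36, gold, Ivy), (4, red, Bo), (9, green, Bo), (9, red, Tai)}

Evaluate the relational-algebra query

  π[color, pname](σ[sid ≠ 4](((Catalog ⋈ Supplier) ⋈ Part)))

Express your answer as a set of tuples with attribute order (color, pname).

{(green, Echo), (green, Gamma), (green, Lyra), (green, Orion), (red, Echo), (red, Gamma), (red, Lyra), (red, Orion)}

Catalog ⋈ Supplier (natural join on cost): {(11, 1, 9, BOS, Echo), (11, 1, 9, BOS, Gamma), (11, 1, 9, BOS, Lyra), (11, 1, 9, BOS, Orion), (11, 11, 16, NYC, Echo), (11, 11, 16, NYC, Gamma), (11, 11, 16, NYC, Lyra), (11, 11, 16, NYC, Orion), (11, 22, 4, BOS, Echo), (11, 22, 4, BOS, Gamma), (11, 22, 4, BOS, Lyra), (11, 22, 4, BOS, Orion), (11, 6, 19, DC, Echo), (11, 6, 19, DC, Gamma), (11, 6, 19, DC, Lyra), (11, 6, 19, DC, Orion), (31, 20, 39, DC, Alpha), (31, 20, 39, DC, Argo), (31, 38, 8, MIA, Alpha), (31, 38, 8, MIA, Argo), (31, 40, 21, CHI, Alpha), (31, 40, 21, CHI, Argo), (31, 40, 28, ATL, Alpha), (31, 40, 28, ATL, Argo), (31, 6, 37, SF, Alpha), (31, 6, 37, SF, Argo)}
(Catalog ⋈ Supplier) ⋈ Part (natural join on sid): {(11, 1, 9, BOS, Echo, green, Bo), (11, 1, 9, BOS, Echo, red, Tai), (11, 1, 9, BOS, Gamma, green, Bo), (11, 1, 9, BOS, Gamma, red, Tai), (11, 1, 9, BOS, Lyra, green, Bo), (11, 1, 9, BOS, Lyra, red, Tai), (11, 1, 9, BOS, Orion, green, Bo), (11, 1, 9, BOS, Orion, red, Tai), (11, 11, 16, NYC, Echo, green, Quin), (11, 11, 16, NYC, Gamma, green, Quin), (11, 11, 16, NYC, Lyra, green, Quin), (11, 11, 16, NYC, Orion, green, Quin), (11, 22, 4, BOS, Echo, red, Bo), (11, 22, 4, BOS, Gamma, red, Bo), (11, 22, 4, BOS, Lyra, red, Bo), (11, 22, 4, BOS, Orion, red, Bo)}
Selection sid ≠ 4: {(11, 1, 9, BOS, Echo, green, Bo), (11, 1, 9, BOS, Echo, red, Tai), (11, 1, 9, BOS, Gamma, green, Bo), (11, 1, 9, BOS, Gamma, red, Tai), (11, 1, 9, BOS, Lyra, green, Bo), (11, 1, 9, BOS, Lyra, red, Tai), (11, 1, 9, BOS, Orion, green, Bo), (11, 1, 9, BOS, Orion, red, Tai), (11, 11, 16, NYC, Echo, green, Quin), (11, 11, 16, NYC, Gamma, green, Quin), (11, 11, 16, NYC, Lyra, green, Quin), (11, 11, 16, NYC, Orion, green, Quin)}
π[color, pname]: project onto (color, pname) (4 duplicate(s) eliminated) → {(green, Echo), (green, Gamma), (green, Lyra), (green, Orion), (red, Echo), (red, Gamma), (red, Lyra), (red, Orion)}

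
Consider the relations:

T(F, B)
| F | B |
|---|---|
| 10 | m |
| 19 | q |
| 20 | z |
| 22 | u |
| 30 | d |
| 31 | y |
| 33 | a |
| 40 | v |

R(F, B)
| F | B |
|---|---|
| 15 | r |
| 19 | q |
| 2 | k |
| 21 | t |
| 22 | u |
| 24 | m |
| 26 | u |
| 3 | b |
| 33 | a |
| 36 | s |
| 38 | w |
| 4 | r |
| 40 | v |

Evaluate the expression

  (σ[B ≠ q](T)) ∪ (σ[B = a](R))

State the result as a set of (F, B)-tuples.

Selection B ≠ q: {(10, m), (20, z), (22, u), (30, d), (31, y), (33, a), (40, v)}
Selection B = a: {(33, a)}
Union: {(10, m), (20, z), (22, u), (30, d), (31, y), (33, a), (40, v)} with {(33, a)} → {(10, m), (20, z), (22, u), (30, d), (31, y), (33, a), (40, v)}

{(10, m), (20, z), (22, u), (30, d), (31, y), (33, a), (40, v)}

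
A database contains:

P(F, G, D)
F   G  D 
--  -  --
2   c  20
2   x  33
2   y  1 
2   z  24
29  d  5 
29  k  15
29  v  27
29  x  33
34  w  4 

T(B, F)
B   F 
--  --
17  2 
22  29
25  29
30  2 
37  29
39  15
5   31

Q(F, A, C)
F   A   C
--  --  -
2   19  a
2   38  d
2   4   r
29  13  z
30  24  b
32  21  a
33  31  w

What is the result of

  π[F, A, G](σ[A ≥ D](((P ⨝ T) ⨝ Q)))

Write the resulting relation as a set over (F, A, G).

P ⋈ T (natural join on F): {(2, c, 20, 17), (2, c, 20, 30), (2, x, 33, 17), (2, x, 33, 30), (2, y, 1, 17), (2, y, 1, 30), (2, z, 24, 17), (2, z, 24, 30), (29, d, 5, 22), (29, d, 5, 25), (29, d, 5, 37), (29, k, 15, 22), (29, k, 15, 25), (29, k, 15, 37), (29, v, 27, 22), (29, v, 27, 25), (29, v, 27, 37), (29, x, 33, 22), (29, x, 33, 25), (29, x, 33, 37)}
(P ⨝ T) ⋈ Q (natural join on F): {(2, c, 20, 17, 19, a), (2, c, 20, 17, 38, d), (2, c, 20, 17, 4, r), (2, c, 20, 30, 19, a), (2, c, 20, 30, 38, d), (2, c, 20, 30, 4, r), (2, x, 33, 17, 19, a), (2, x, 33, 17, 38, d), (2, x, 33, 17, 4, r), (2, x, 33, 30, 19, a), (2, x, 33, 30, 38, d), (2, x, 33, 30, 4, r), (2, y, 1, 17, 19, a), (2, y, 1, 17, 38, d), (2, y, 1, 17, 4, r), (2, y, 1, 30, 19, a), (2, y, 1, 30, 38, d), (2, y, 1, 30, 4, r), (2, z, 24, 17, 19, a), (2, z, 24, 17, 38, d), (2, z, 24, 17, 4, r), (2, z, 24, 30, 19, a), (2, z, 24, 30, 38, d), (2, z, 24, 30, 4, r), (29, d, 5, 22, 13, z), (29, d, 5, 25, 13, z), (29, d, 5, 37, 13, z), (29, k, 15, 22, 13, z), (29, k, 15, 25, 13, z), (29, k, 15, 37, 13, z), (29, v, 27, 22, 13, z), (29, v, 27, 25, 13, z), (29, v, 27, 37, 13, z), (29, x, 33, 22, 13, z), (29, x, 33, 25, 13, z), (29, x, 33, 37, 13, z)}
σ[A ≥ D]: keep tuples satisfying A ≥ D → {(2, c, 20, 17, 38, d), (2, c, 20, 30, 38, d), (2, x, 33, 17, 38, d), (2, x, 33, 30, 38, d), (2, y, 1, 17, 19, a), (2, y, 1, 17, 38, d), (2, y, 1, 17, 4, r), (2, y, 1, 30, 19, a), (2, y, 1, 30, 38, d), (2, y, 1, 30, 4, r), (2, z, 24, 17, 38, d), (2, z, 24, 30, 38, d), (29, d, 5, 22, 13, z), (29, d, 5, 25, 13, z), (29, d, 5, 37, 13, z)}
π_{F, A, G} gives {(2, 19, y), (2, 38, c), (2, 38, x), (2, 38, y), (2, 38, z), (2, 4, y), (29, 13, d)} (8 duplicate(s) eliminated).

{(2, 19, y), (2, 38, c), (2, 38, x), (2, 38, y), (2, 38, z), (2, 4, y), (29, 13, d)}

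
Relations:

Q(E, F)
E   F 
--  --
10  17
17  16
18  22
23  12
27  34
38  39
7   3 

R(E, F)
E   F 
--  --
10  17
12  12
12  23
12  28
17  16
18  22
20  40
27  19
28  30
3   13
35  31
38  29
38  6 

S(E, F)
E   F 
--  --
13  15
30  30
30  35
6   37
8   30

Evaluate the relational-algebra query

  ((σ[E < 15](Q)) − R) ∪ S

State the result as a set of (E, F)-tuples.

{(13, 15), (30, 30), (30, 35), (6, 37), (7, 3), (8, 30)}

Apply σ_{E < 15}; surviving tuples: {(10, 17), (7, 3)}
Set difference of the two operands is {(7, 3)}.
Set union of the two operands is {(13, 15), (30, 30), (30, 35), (6, 37), (7, 3), (8, 30)}.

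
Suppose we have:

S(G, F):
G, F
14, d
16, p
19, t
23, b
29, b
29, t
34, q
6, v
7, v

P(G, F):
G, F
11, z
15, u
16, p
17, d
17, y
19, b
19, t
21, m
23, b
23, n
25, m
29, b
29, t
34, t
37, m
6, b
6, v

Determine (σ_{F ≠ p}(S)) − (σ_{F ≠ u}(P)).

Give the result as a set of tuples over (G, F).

{(14, d), (34, q), (7, v)}

σ[F ≠ p]: keep tuples satisfying F ≠ p → {(14, d), (19, t), (23, b), (29, b), (29, t), (34, q), (6, v), (7, v)}
σ[F ≠ u]: keep tuples satisfying F ≠ u → {(11, z), (16, p), (17, d), (17, y), (19, b), (19, t), (21, m), (23, b), (23, n), (25, m), (29, b), (29, t), (34, t), (37, m), (6, b), (6, v)}
Set difference of the two operands is {(14, d), (34, q), (7, v)}.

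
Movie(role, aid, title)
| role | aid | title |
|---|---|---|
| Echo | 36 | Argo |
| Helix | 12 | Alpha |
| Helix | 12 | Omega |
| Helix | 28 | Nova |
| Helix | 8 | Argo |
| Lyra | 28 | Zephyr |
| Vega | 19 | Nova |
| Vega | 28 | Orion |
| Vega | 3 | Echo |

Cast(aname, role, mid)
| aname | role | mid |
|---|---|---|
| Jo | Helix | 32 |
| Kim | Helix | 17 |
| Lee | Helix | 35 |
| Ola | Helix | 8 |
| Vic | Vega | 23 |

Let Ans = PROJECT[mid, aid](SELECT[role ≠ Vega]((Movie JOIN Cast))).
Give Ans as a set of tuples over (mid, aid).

{(17, 12), (17, 28), (17, 8), (32, 12), (32, 28), (32, 8), (35, 12), (35, 28), (35, 8), (8, 12), (8, 28), (8, 8)}

Movie ⋈ Cast (natural join on role): {(Helix, 12, Alpha, Jo, 32), (Helix, 12, Alpha, Kim, 17), (Helix, 12, Alpha, Lee, 35), (Helix, 12, Alpha, Ola, 8), (Helix, 12, Omega, Jo, 32), (Helix, 12, Omega, Kim, 17), (Helix, 12, Omega, Lee, 35), (Helix, 12, Omega, Ola, 8), (Helix, 28, Nova, Jo, 32), (Helix, 28, Nova, Kim, 17), (Helix, 28, Nova, Lee, 35), (Helix, 28, Nova, Ola, 8), (Helix, 8, Argo, Jo, 32), (Helix, 8, Argo, Kim, 17), (Helix, 8, Argo, Lee, 35), (Helix, 8, Argo, Ola, 8), (Vega, 19, Nova, Vic, 23), (Vega, 28, Orion, Vic, 23), (Vega, 3, Echo, Vic, 23)}
Filtering on role ≠ Vega leaves {(Helix, 12, Alpha, Jo, 32), (Helix, 12, Alpha, Kim, 17), (Helix, 12, Alpha, Lee, 35), (Helix, 12, Alpha, Ola, 8), (Helix, 12, Omega, Jo, 32), (Helix, 12, Omega, Kim, 17), (Helix, 12, Omega, Lee, 35), (Helix, 12, Omega, Ola, 8), (Helix, 28, Nova, Jo, 32), (Helix, 28, Nova, Kim, 17), (Helix, 28, Nova, Lee, 35), (Helix, 28, Nova, Ola, 8), (Helix, 8, Argo, Jo, 32), (Helix, 8, Argo, Kim, 17), (Helix, 8, Argo, Lee, 35), (Helix, 8, Argo, Ola, 8)}.
Projecting to mid, aid (4 duplicate(s) eliminated): {(17, 12), (17, 28), (17, 8), (32, 12), (32, 28), (32, 8), (35, 12), (35, 28), (35, 8), (8, 12), (8, 28), (8, 8)}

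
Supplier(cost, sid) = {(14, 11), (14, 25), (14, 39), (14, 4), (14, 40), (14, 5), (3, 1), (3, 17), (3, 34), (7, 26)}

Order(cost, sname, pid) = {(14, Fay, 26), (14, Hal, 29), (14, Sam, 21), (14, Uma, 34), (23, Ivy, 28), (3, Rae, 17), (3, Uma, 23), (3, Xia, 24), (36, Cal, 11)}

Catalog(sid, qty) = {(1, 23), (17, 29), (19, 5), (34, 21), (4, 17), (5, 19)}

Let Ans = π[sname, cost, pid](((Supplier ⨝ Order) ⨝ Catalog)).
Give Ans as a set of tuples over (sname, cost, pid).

Joining Supplier and Order on cost yields {(14, 11, Fay, 26), (14, 11, Hal, 29), (14, 11, Sam, 21), (14, 11, Uma, 34), (14, 25, Fay, 26), (14, 25, Hal, 29), (14, 25, Sam, 21), (14, 25, Uma, 34), (14, 39, Fay, 26), (14, 39, Hal, 29), (14, 39, Sam, 21), (14, 39, Uma, 34), (14, 4, Fay, 26), (14, 4, Hal, 29), (14, 4, Sam, 21), (14, 4, Uma, 34), (14, 40, Fay, 26), (14, 40, Hal, 29), (14, 40, Sam, 21), (14, 40, Uma, 34), (14, 5, Fay, 26), (14, 5, Hal, 29), (14, 5, Sam, 21), (14, 5, Uma, 34), (3, 1, Rae, 17), (3, 1, Uma, 23), (3, 1, Xia, 24), (3, 17, Rae, 17), (3, 17, Uma, 23), (3, 17, Xia, 24), (3, 34, Rae, 17), (3, 34, Uma, 23), (3, 34, Xia, 24)}.
Joining (Supplier ⨝ Order) and Catalog on sid yields {(14, 4, Fay, 26, 17), (14, 4, Hal, 29, 17), (14, 4, Sam, 21, 17), (14, 4, Uma, 34, 17), (14, 5, Fay, 26, 19), (14, 5, Hal, 29, 19), (14, 5, Sam, 21, 19), (14, 5, Uma, 34, 19), (3, 1, Rae, 17, 23), (3, 1, Uma, 23, 23), (3, 1, Xia, 24, 23), (3, 17, Rae, 17, 29), (3, 17, Uma, 23, 29), (3, 17, Xia, 24, 29), (3, 34, Rae, 17, 21), (3, 34, Uma, 23, 21), (3, 34, Xia, 24, 21)}.
Keep only column(s) sname, cost, pid (10 duplicate(s) eliminated): {(Fay, 14, 26), (Hal, 14, 29), (Rae, 3, 17), (Sam, 14, 21), (Uma, 14, 34), (Uma, 3, 23), (Xia, 3, 24)}

{(Fay, 14, 26), (Hal, 14, 29), (Rae, 3, 17), (Sam, 14, 21), (Uma, 14, 34), (Uma, 3, 23), (Xia, 3, 24)}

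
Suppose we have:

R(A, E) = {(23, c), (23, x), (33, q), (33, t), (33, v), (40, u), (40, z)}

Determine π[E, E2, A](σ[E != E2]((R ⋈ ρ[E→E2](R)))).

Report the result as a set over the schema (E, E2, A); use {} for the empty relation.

ρ[E→E2]: schema becomes (A, E2); tuples unchanged.
Natural join on A: {(23, c, c), (23, c, x), (23, x, c), (23, x, x), (33, q, q), (33, q, t), (33, q, v), (33, t, q), (33, t, t), (33, t, v), (33, v, q), (33, v, t), (33, v, v), (40, u, u), (40, u, z), (40, z, u), (40, z, z)}
Filtering on E != E2 leaves {(23, c, x), (23, x, c), (33, q, t), (33, q, v), (33, t, q), (33, t, v), (33, v, q), (33, v, t), (40, u, z), (40, z, u)}.
π[E, E2, A]: project onto (E, E2, A) → {(c, x, 23), (q, t, 33), (q, v, 33), (t, q, 33), (t, v, 33), (u, z, 40), (v, q, 33), (v, t, 33), (x, c, 23), (z, u, 40)}

{(c, x, 23), (q, t, 33), (q, v, 33), (t, q, 33), (t, v, 33), (u, z, 40), (v, q, 33), (v, t, 33), (x, c, 23), (z, u, 40)}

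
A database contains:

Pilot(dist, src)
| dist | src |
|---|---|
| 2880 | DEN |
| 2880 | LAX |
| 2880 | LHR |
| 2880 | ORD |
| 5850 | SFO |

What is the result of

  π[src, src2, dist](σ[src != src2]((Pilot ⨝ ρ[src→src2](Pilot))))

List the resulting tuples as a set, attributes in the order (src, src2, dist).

{(DEN, LAX, 2880), (DEN, LHR, 2880), (DEN, ORD, 2880), (LAX, DEN, 2880), (LAX, LHR, 2880), (LAX, ORD, 2880), (LHR, DEN, 2880), (LHR, LAX, 2880), (LHR, ORD, 2880), (ORD, DEN, 2880), (ORD, LAX, 2880), (ORD, LHR, 2880)}

ρ[src→src2]: schema becomes (dist, src2); tuples unchanged.
Pilot ⋈ ρ[src→src2](Pilot) (natural join on dist): {(2880, DEN, DEN), (2880, DEN, LAX), (2880, DEN, LHR), (2880, DEN, ORD), (2880, LAX, DEN), (2880, LAX, LAX), (2880, LAX, LHR), (2880, LAX, ORD), (2880, LHR, DEN), (2880, LHR, LAX), (2880, LHR, LHR), (2880, LHR, ORD), (2880, ORD, DEN), (2880, ORD, LAX), (2880, ORD, LHR), (2880, ORD, ORD), (5850, SFO, SFO)}
Filtering on src != src2 leaves {(2880, DEN, LAX), (2880, DEN, LHR), (2880, DEN, ORD), (2880, LAX, DEN), (2880, LAX, LHR), (2880, LAX, ORD), (2880, LHR, DEN), (2880, LHR, LAX), (2880, LHR, ORD), (2880, ORD, DEN), (2880, ORD, LAX), (2880, ORD, LHR)}.
π_{src, src2, dist} gives {(DEN, LAX, 2880), (DEN, LHR, 2880), (DEN, ORD, 2880), (LAX, DEN, 2880), (LAX, LHR, 2880), (LAX, ORD, 2880), (LHR, DEN, 2880), (LHR, LAX, 2880), (LHR, ORD, 2880), (ORD, DEN, 2880), (ORD, LAX, 2880), (ORD, LHR, 2880)}.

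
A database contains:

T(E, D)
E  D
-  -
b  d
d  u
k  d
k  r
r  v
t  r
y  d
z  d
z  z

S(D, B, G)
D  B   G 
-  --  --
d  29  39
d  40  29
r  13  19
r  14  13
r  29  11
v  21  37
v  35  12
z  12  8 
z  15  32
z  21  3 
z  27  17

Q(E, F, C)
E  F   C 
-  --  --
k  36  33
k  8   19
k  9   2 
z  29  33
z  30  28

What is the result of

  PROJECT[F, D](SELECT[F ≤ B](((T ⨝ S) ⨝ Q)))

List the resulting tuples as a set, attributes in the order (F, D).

{(29, d), (30, d), (36, d), (8, d), (8, r), (9, d), (9, r)}

Joining T and S on D yields {(b, d, 29, 39), (b, d, 40, 29), (k, d, 29, 39), (k, d, 40, 29), (k, r, 13, 19), (k, r, 14, 13), (k, r, 29, 11), (r, v, 21, 37), (r, v, 35, 12), (t, r, 13, 19), (t, r, 14, 13), (t, r, 29, 11), (y, d, 29, 39), (y, d, 40, 29), (z, d, 29, 39), (z, d, 40, 29), (z, z, 12, 8), (z, z, 15, 32), (z, z, 21, 3), (z, z, 27, 17)}.
Joining (T ⨝ S) and Q on E yields {(k, d, 29, 39, 36, 33), (k, d, 29, 39, 8, 19), (k, d, 29, 39, 9, 2), (k, d, 40, 29, 36, 33), (k, d, 40, 29, 8, 19), (k, d, 40, 29, 9, 2), (k, r, 13, 19, 36, 33), (k, r, 13, 19, 8, 19), (k, r, 13, 19, 9, 2), (k, r, 14, 13, 36, 33), (k, r, 14, 13, 8, 19), (k, r, 14, 13, 9, 2), (k, r, 29, 11, 36, 33), (k, r, 29, 11, 8, 19), (k, r, 29, 11, 9, 2), (z, d, 29, 39, 29, 33), (z, d, 29, 39, 30, 28), (z, d, 40, 29, 29, 33), (z, d, 40, 29, 30, 28), (z, z, 12, 8, 29, 33), (z, z, 12, 8, 30, 28), (z, z, 15, 32, 29, 33), (z, z, 15, 32, 30, 28), (z, z, 21, 3, 29, 33), (z, z, 21, 3, 30, 28), (z, z, 27, 17, 29, 33), (z, z, 27, 17, 30, 28)}.
σ[F ≤ B]: keep tuples satisfying F ≤ B → {(k, d, 29, 39, 8, 19), (k, d, 29, 39, 9, 2), (k, d, 40, 29, 36, 33), (k, d, 40, 29, 8, 19), (k, d, 40, 29, 9, 2), (k, r, 13, 19, 8, 19), (k, r, 13, 19, 9, 2), (k, r, 14, 13, 8, 19), (k, r, 14, 13, 9, 2), (k, r, 29, 11, 8, 19), (k, r, 29, 11, 9, 2), (z, d, 29, 39, 29, 33), (z, d, 40, 29, 29, 33), (z, d, 40, 29, 30, 28)}
π[F, D]: project onto (F, D) (7 duplicate(s) eliminated) → {(29, d), (30, d), (36, d), (8, d), (8, r), (9, d), (9, r)}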